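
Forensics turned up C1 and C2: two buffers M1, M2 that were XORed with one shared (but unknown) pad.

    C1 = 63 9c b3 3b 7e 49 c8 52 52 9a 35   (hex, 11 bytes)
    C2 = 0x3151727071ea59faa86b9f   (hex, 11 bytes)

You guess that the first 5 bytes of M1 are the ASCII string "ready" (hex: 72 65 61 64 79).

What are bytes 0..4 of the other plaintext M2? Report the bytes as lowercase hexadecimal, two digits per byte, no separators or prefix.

First, C1 ⊕ C2 = (M1 ⊕ K) ⊕ (M2 ⊕ K) = M1 ⊕ M2, so the key drops out. Then M2 = (M1 ⊕ M2) ⊕ M1 over the first 5 bytes.
byte 0: (63 XOR 31) XOR 72 = 52 XOR 72 = 20
byte 1: (9c XOR 51) XOR 65 = cd XOR 65 = a8
byte 2: (b3 XOR 72) XOR 61 = c1 XOR 61 = a0
byte 3: (3b XOR 70) XOR 64 = 4b XOR 64 = 2f
byte 4: (7e XOR 71) XOR 79 = 0f XOR 79 = 76

20a8a02f76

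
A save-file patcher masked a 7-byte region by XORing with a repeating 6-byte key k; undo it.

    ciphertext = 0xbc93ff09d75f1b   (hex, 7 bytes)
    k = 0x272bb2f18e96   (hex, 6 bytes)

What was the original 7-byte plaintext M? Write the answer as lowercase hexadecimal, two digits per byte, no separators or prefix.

9bb84df859c93c

The 6-byte key repeats, so the effective keystream is 27 2b b2 f1 8e 96 27.
byte 0: 10111100 ^ 00100111 = 10011011
byte 1: 10010011 ^ 00101011 = 10111000
byte 2: 11111111 ^ 10110010 = 01001101
byte 3: 00001001 ^ 11110001 = 11111000
byte 4: 11010111 ^ 10001110 = 01011001
byte 5: 01011111 ^ 10010110 = 11001001
byte 6: 00011011 ^ 00100111 = 00111100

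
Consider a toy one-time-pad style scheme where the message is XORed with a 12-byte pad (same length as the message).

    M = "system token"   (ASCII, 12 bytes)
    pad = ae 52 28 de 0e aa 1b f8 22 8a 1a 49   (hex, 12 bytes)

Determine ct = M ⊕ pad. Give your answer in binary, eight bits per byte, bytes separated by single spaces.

11011101 00101011 01011011 10101010 01101011 11000111 00111011 10001100 01001101 11100001 01111111 00100111

XOR is its own inverse, so applying the key byte-wise gives the result directly.
73 ^ ae = dd
79 ^ 52 = 2b
73 ^ 28 = 5b
74 ^ de = aa
65 ^ 0e = 6b
6d ^ aa = c7
20 ^ 1b = 3b
74 ^ f8 = 8c
6f ^ 22 = 4d
6b ^ 8a = e1
65 ^ 1a = 7f
6e ^ 49 = 27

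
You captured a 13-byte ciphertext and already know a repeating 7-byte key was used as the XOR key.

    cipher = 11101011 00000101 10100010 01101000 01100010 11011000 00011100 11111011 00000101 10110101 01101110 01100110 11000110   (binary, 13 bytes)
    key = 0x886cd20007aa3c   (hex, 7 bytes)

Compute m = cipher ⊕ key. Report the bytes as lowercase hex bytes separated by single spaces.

63 69 70 68 65 72 20 73 69 67 6e 61 6c

The 7-byte key repeats, so the effective keystream is 88 6c d2 00 07 aa 3c 88 6c d2 00 07 aa.
byte 0: eb ^ 88 = 63
byte 1: 05 ^ 6c = 69
byte 2: a2 ^ d2 = 70
byte 3: 68 ^ 00 = 68
byte 4: 62 ^ 07 = 65
byte 5: d8 ^ aa = 72
byte 6: 1c ^ 3c = 20
byte 7: fb ^ 88 = 73
byte 8: 05 ^ 6c = 69
byte 9: b5 ^ d2 = 67
byte 10: 6e ^ 00 = 6e
byte 11: 66 ^ 07 = 61
byte 12: c6 ^ aa = 6c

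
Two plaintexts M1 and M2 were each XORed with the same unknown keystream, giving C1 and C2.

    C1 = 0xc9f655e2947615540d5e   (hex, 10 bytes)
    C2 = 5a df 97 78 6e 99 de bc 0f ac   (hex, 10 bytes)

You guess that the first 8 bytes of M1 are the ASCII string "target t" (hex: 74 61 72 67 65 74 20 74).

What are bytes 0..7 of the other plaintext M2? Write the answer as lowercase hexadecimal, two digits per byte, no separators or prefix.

First, C1 ⊕ C2 = (M1 ⊕ K) ⊕ (M2 ⊕ K) = M1 ⊕ M2, so the key drops out. Then M2 = (M1 ⊕ M2) ⊕ M1 over the first 8 bytes.
byte 0: (c9 xor 5a) xor 74 = 93 xor 74 = e7
byte 1: (f6 xor df) xor 61 = 29 xor 61 = 48
byte 2: (55 xor 97) xor 72 = c2 xor 72 = b0
byte 3: (e2 xor 78) xor 67 = 9a xor 67 = fd
byte 4: (94 xor 6e) xor 65 = fa xor 65 = 9f
byte 5: (76 xor 99) xor 74 = ef xor 74 = 9b
byte 6: (15 xor de) xor 20 = cb xor 20 = eb
byte 7: (54 xor bc) xor 74 = e8 xor 74 = 9c

e748b0fd9f9beb9c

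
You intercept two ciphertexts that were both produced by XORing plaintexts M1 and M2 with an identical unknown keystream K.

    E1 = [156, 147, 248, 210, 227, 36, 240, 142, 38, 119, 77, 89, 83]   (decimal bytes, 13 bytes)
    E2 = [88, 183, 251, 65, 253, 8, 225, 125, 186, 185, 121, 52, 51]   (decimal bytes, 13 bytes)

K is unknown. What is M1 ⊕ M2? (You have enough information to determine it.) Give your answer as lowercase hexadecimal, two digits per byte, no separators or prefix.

E1 ⊕ E2 = (M1 ⊕ K) ⊕ (M2 ⊕ K) = M1 ⊕ M2 — the shared key cancels under XOR.
byte 0: 9c xor 58 = c4
byte 1: 93 xor b7 = 24
byte 2: f8 xor fb = 03
byte 3: d2 xor 41 = 93
byte 4: e3 xor fd = 1e
byte 5: 24 xor 08 = 2c
byte 6: f0 xor e1 = 11
byte 7: 8e xor 7d = f3
byte 8: 26 xor ba = 9c
byte 9: 77 xor b9 = ce
byte 10: 4d xor 79 = 34
byte 11: 59 xor 34 = 6d
byte 12: 53 xor 33 = 60

c42403931e2c11f39cce346d60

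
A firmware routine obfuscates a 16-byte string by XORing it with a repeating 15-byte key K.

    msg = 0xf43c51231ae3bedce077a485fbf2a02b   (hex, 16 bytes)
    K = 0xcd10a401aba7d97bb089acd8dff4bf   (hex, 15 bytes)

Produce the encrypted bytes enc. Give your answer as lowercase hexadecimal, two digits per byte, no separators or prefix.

392cf522b14467a750fe085d24061fe6

The 15-byte key repeats, so the effective keystream is cd 10 a4 01 ab a7 d9 7b b0 89 ac d8 df f4 bf cd.
byte 0: 244 ^ 205 =  57
byte 1:  60 ^  16 =  44
byte 2:  81 ^ 164 = 245
byte 3:  35 ^   1 =  34
byte 4:  26 ^ 171 = 177
byte 5: 227 ^ 167 =  68
byte 6: 190 ^ 217 = 103
byte 7: 220 ^ 123 = 167
byte 8: 224 ^ 176 =  80
byte 9: 119 ^ 137 = 254
byte 10: 164 ^ 172 =   8
byte 11: 133 ^ 216 =  93
byte 12: 251 ^ 223 =  36
byte 13: 242 ^ 244 =   6
byte 14: 160 ^ 191 =  31
byte 15:  43 ^ 205 = 230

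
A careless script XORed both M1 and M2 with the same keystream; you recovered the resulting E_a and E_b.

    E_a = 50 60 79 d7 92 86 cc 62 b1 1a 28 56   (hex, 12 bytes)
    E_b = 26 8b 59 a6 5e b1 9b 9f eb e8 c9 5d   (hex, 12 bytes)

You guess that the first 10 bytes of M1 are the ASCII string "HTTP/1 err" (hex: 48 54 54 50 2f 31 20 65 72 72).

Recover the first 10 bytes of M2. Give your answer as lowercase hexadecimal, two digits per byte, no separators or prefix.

3ebf7421e30677982880

First, E_a ⊕ E_b = (M1 ⊕ K) ⊕ (M2 ⊕ K) = M1 ⊕ M2, so the key drops out. Then M2 = (M1 ⊕ M2) ⊕ M1 over the first 10 bytes.
byte 0: (50 XOR 26) XOR 48 = 76 XOR 48 = 3e
byte 1: (60 XOR 8b) XOR 54 = eb XOR 54 = bf
byte 2: (79 XOR 59) XOR 54 = 20 XOR 54 = 74
byte 3: (d7 XOR a6) XOR 50 = 71 XOR 50 = 21
byte 4: (92 XOR 5e) XOR 2f = cc XOR 2f = e3
byte 5: (86 XOR b1) XOR 31 = 37 XOR 31 = 06
byte 6: (cc XOR 9b) XOR 20 = 57 XOR 20 = 77
byte 7: (62 XOR 9f) XOR 65 = fd XOR 65 = 98
byte 8: (b1 XOR eb) XOR 72 = 5a XOR 72 = 28
byte 9: (1a XOR e8) XOR 72 = f2 XOR 72 = 80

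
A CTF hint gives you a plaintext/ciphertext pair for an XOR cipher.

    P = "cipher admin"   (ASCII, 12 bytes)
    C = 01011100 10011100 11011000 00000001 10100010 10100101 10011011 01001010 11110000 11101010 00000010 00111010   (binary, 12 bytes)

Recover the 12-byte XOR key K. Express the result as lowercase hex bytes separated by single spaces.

Since C = P ⊕ K, XORing both sides with P gives K = P ⊕ C.
63 xor 5c = 3f
69 xor 9c = f5
70 xor d8 = a8
68 xor 01 = 69
65 xor a2 = c7
72 xor a5 = d7
20 xor 9b = bb
61 xor 4a = 2b
64 xor f0 = 94
6d xor ea = 87
69 xor 02 = 6b
6e xor 3a = 54

3f f5 a8 69 c7 d7 bb 2b 94 87 6b 54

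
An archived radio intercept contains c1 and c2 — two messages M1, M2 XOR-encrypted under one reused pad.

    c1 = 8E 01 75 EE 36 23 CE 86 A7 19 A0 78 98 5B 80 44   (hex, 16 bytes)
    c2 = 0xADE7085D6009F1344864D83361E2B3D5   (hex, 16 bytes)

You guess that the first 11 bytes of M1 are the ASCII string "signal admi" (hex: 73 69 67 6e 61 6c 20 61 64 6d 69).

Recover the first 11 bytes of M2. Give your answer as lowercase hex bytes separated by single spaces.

First, c1 ⊕ c2 = (M1 ⊕ K) ⊕ (M2 ⊕ K) = M1 ⊕ M2, so the key drops out. Then M2 = (M1 ⊕ M2) ⊕ M1 over the first 11 bytes.
byte 0: (8e xor ad) xor 73 = 23 xor 73 = 50
byte 1: (01 xor e7) xor 69 = e6 xor 69 = 8f
byte 2: (75 xor 08) xor 67 = 7d xor 67 = 1a
byte 3: (ee xor 5d) xor 6e = b3 xor 6e = dd
byte 4: (36 xor 60) xor 61 = 56 xor 61 = 37
byte 5: (23 xor 09) xor 6c = 2a xor 6c = 46
byte 6: (ce xor f1) xor 20 = 3f xor 20 = 1f
byte 7: (86 xor 34) xor 61 = b2 xor 61 = d3
byte 8: (a7 xor 48) xor 64 = ef xor 64 = 8b
byte 9: (19 xor 64) xor 6d = 7d xor 6d = 10
byte 10: (a0 xor d8) xor 69 = 78 xor 69 = 11

50 8f 1a dd 37 46 1f d3 8b 10 11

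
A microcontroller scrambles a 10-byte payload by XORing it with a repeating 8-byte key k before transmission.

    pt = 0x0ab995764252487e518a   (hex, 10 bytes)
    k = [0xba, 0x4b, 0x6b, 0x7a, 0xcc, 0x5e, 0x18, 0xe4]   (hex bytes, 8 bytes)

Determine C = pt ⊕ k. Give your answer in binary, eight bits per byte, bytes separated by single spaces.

The 8-byte key repeats, so the effective keystream is ba 4b 6b 7a cc 5e 18 e4 ba 4b.
byte 0: 0a xor ba = b0
byte 1: b9 xor 4b = f2
byte 2: 95 xor 6b = fe
byte 3: 76 xor 7a = 0c
byte 4: 42 xor cc = 8e
byte 5: 52 xor 5e = 0c
byte 6: 48 xor 18 = 50
byte 7: 7e xor e4 = 9a
byte 8: 51 xor ba = eb
byte 9: 8a xor 4b = c1

10110000 11110010 11111110 00001100 10001110 00001100 01010000 10011010 11101011 11000001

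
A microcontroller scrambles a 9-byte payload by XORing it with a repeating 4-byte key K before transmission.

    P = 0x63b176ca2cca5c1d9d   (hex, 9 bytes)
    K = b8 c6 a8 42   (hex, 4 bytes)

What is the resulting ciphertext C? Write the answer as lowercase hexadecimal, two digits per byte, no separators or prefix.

The 4-byte key repeats, so the effective keystream is b8 c6 a8 42 b8 c6 a8 42 b8.
byte 0: 01100011 ⊕ 10111000 = 11011011
byte 1: 10110001 ⊕ 11000110 = 01110111
byte 2: 01110110 ⊕ 10101000 = 11011110
byte 3: 11001010 ⊕ 01000010 = 10001000
byte 4: 00101100 ⊕ 10111000 = 10010100
byte 5: 11001010 ⊕ 11000110 = 00001100
byte 6: 01011100 ⊕ 10101000 = 11110100
byte 7: 00011101 ⊕ 01000010 = 01011111
byte 8: 10011101 ⊕ 10111000 = 00100101

db77de88940cf45f25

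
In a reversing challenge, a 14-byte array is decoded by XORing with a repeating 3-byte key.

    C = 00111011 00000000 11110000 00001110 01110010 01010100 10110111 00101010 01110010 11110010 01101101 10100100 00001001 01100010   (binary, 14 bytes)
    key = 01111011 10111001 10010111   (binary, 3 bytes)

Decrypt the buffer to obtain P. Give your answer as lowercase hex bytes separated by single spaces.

The 3-byte key repeats, so the effective keystream is 7b b9 97 7b b9 97 7b b9 97 7b b9 97 7b b9.
byte 0: 3b xor 7b = 40
byte 1: 00 xor b9 = b9
byte 2: f0 xor 97 = 67
byte 3: 0e xor 7b = 75
byte 4: 72 xor b9 = cb
byte 5: 54 xor 97 = c3
byte 6: b7 xor 7b = cc
byte 7: 2a xor b9 = 93
byte 8: 72 xor 97 = e5
byte 9: f2 xor 7b = 89
byte 10: 6d xor b9 = d4
byte 11: a4 xor 97 = 33
byte 12: 09 xor 7b = 72
byte 13: 62 xor b9 = db

40 b9 67 75 cb c3 cc 93 e5 89 d4 33 72 db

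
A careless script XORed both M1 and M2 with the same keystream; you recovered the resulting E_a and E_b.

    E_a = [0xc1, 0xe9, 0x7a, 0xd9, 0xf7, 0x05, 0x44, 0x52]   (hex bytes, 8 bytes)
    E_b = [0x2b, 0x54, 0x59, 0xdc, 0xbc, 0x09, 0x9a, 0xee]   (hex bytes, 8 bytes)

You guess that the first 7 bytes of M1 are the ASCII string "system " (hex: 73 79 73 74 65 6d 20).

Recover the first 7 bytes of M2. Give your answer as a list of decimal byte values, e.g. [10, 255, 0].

[153, 196, 80, 113, 46, 97, 254]

First, E_a ⊕ E_b = (M1 ⊕ K) ⊕ (M2 ⊕ K) = M1 ⊕ M2, so the key drops out. Then M2 = (M1 ⊕ M2) ⊕ M1 over the first 7 bytes.
byte 0: (c1 xor 2b) xor 73 = ea xor 73 = 99
byte 1: (e9 xor 54) xor 79 = bd xor 79 = c4
byte 2: (7a xor 59) xor 73 = 23 xor 73 = 50
byte 3: (d9 xor dc) xor 74 = 05 xor 74 = 71
byte 4: (f7 xor bc) xor 65 = 4b xor 65 = 2e
byte 5: (05 xor 09) xor 6d = 0c xor 6d = 61
byte 6: (44 xor 9a) xor 20 = de xor 20 = fe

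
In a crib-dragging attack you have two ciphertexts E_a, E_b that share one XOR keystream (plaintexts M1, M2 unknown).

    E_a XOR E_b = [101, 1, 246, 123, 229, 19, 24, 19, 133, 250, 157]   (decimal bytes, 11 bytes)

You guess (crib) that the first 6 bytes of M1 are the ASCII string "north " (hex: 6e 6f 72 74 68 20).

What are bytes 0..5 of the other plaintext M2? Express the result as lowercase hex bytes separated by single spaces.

Since E_a ⊕ E_b = M1 ⊕ M2, XORing with the guessed M1 bytes yields the corresponding M2 bytes: M2 = (E_a ⊕ E_b) ⊕ M1.
byte 0: 65 ⊕ 6e = 0b
byte 1: 01 ⊕ 6f = 6e
byte 2: f6 ⊕ 72 = 84
byte 3: 7b ⊕ 74 = 0f
byte 4: e5 ⊕ 68 = 8d
byte 5: 13 ⊕ 20 = 33

0b 6e 84 0f 8d 33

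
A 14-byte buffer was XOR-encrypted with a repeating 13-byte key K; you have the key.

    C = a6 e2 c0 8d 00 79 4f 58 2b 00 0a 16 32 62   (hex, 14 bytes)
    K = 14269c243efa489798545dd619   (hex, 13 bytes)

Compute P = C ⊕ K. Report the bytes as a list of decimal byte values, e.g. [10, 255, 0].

[178, 196, 92, 169, 62, 131, 7, 207, 179, 84, 87, 192, 43, 118]

The 13-byte key repeats, so the effective keystream is 14 26 9c 24 3e fa 48 97 98 54 5d d6 19 14.
byte 0: 166 XOR  20 = 178
byte 1: 226 XOR  38 = 196
byte 2: 192 XOR 156 =  92
byte 3: 141 XOR  36 = 169
byte 4:   0 XOR  62 =  62
byte 5: 121 XOR 250 = 131
byte 6:  79 XOR  72 =   7
byte 7:  88 XOR 151 = 207
byte 8:  43 XOR 152 = 179
byte 9:   0 XOR  84 =  84
byte 10:  10 XOR  93 =  87
byte 11:  22 XOR 214 = 192
byte 12:  50 XOR  25 =  43
byte 13:  98 XOR  20 = 118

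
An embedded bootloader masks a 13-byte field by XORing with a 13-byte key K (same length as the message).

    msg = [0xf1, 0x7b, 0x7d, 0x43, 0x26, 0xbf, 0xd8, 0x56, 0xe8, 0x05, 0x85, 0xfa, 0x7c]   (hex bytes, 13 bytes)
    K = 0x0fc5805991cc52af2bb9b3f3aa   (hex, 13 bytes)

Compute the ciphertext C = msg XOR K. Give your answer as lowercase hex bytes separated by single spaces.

fe be fd 1a b7 73 8a f9 c3 bc 36 09 d6

XOR is its own inverse, so applying the key byte-wise gives the result directly.
byte 0: f1 xor 0f = fe
byte 1: 7b xor c5 = be
byte 2: 7d xor 80 = fd
byte 3: 43 xor 59 = 1a
byte 4: 26 xor 91 = b7
byte 5: bf xor cc = 73
byte 6: d8 xor 52 = 8a
byte 7: 56 xor af = f9
byte 8: e8 xor 2b = c3
byte 9: 05 xor b9 = bc
byte 10: 85 xor b3 = 36
byte 11: fa xor f3 = 09
byte 12: 7c xor aa = d6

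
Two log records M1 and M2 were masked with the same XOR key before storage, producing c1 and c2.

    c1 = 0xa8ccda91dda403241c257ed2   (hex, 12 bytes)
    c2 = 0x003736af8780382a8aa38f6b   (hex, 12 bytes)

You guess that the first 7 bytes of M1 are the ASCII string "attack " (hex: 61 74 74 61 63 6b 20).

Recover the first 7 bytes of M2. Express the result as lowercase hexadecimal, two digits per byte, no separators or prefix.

c98f985f394f1b

First, c1 ⊕ c2 = (M1 ⊕ K) ⊕ (M2 ⊕ K) = M1 ⊕ M2, so the key drops out. Then M2 = (M1 ⊕ M2) ⊕ M1 over the first 7 bytes.
byte 0: (a8 xor 00) xor 61 = a8 xor 61 = c9
byte 1: (cc xor 37) xor 74 = fb xor 74 = 8f
byte 2: (da xor 36) xor 74 = ec xor 74 = 98
byte 3: (91 xor af) xor 61 = 3e xor 61 = 5f
byte 4: (dd xor 87) xor 63 = 5a xor 63 = 39
byte 5: (a4 xor 80) xor 6b = 24 xor 6b = 4f
byte 6: (03 xor 38) xor 20 = 3b xor 20 = 1b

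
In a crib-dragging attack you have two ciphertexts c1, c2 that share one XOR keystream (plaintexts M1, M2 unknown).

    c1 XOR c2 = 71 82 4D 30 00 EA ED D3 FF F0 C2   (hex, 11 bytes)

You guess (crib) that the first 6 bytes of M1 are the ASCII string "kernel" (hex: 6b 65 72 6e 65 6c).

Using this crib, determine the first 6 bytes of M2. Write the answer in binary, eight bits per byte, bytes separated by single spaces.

00011010 11100111 00111111 01011110 01100101 10000110

Since c1 ⊕ c2 = M1 ⊕ M2, XORing with the guessed M1 bytes yields the corresponding M2 bytes: M2 = (c1 ⊕ c2) ⊕ M1.
71 XOR 6b = 1a
82 XOR 65 = e7
4d XOR 72 = 3f
30 XOR 6e = 5e
00 XOR 65 = 65
ea XOR 6c = 86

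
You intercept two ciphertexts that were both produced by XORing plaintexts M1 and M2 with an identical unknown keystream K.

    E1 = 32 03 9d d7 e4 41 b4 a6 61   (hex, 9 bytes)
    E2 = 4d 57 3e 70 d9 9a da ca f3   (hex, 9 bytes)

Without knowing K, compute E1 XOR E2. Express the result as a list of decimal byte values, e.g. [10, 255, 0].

[127, 84, 163, 167, 61, 219, 110, 108, 146]

E1 ⊕ E2 = (M1 ⊕ K) ⊕ (M2 ⊕ K) = M1 ⊕ M2 — the shared key cancels under XOR.
byte 0: 00110010 ^ 01001101 = 01111111
byte 1: 00000011 ^ 01010111 = 01010100
byte 2: 10011101 ^ 00111110 = 10100011
byte 3: 11010111 ^ 01110000 = 10100111
byte 4: 11100100 ^ 11011001 = 00111101
byte 5: 01000001 ^ 10011010 = 11011011
byte 6: 10110100 ^ 11011010 = 01101110
byte 7: 10100110 ^ 11001010 = 01101100
byte 8: 01100001 ^ 11110011 = 10010010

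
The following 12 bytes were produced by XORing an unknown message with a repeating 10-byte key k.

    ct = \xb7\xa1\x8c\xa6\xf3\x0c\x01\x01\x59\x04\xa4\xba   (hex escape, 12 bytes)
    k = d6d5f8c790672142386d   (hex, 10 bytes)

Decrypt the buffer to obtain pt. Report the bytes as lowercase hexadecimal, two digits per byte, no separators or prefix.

61747461636b20436169726f

The 10-byte key repeats, so the effective keystream is d6 d5 f8 c7 90 67 21 42 38 6d d6 d5.
byte 0: b7 ⊕ d6 = 61
byte 1: a1 ⊕ d5 = 74
byte 2: 8c ⊕ f8 = 74
byte 3: a6 ⊕ c7 = 61
byte 4: f3 ⊕ 90 = 63
byte 5: 0c ⊕ 67 = 6b
byte 6: 01 ⊕ 21 = 20
byte 7: 01 ⊕ 42 = 43
byte 8: 59 ⊕ 38 = 61
byte 9: 04 ⊕ 6d = 69
byte 10: a4 ⊕ d6 = 72
byte 11: ba ⊕ d5 = 6f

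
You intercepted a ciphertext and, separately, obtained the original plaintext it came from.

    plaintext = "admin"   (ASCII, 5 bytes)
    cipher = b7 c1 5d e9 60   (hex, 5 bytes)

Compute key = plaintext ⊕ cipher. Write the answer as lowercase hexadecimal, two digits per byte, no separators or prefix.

d6a530800e

Since cipher = plaintext ⊕ key, XORing both sides with plaintext gives key = plaintext ⊕ cipher.
byte 0: 61 XOR b7 = d6
byte 1: 64 XOR c1 = a5
byte 2: 6d XOR 5d = 30
byte 3: 69 XOR e9 = 80
byte 4: 6e XOR 60 = 0e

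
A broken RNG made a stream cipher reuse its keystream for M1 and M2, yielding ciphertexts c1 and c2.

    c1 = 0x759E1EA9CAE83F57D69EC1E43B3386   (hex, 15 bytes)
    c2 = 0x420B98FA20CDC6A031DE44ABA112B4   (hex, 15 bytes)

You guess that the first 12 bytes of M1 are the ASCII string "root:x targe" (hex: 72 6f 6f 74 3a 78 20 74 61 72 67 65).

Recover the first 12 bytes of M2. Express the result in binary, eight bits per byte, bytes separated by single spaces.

First, c1 ⊕ c2 = (M1 ⊕ K) ⊕ (M2 ⊕ K) = M1 ⊕ M2, so the key drops out. Then M2 = (M1 ⊕ M2) ⊕ M1 over the first 12 bytes.
byte 0: (75 ⊕ 42) ⊕ 72 = 37 ⊕ 72 = 45
byte 1: (9e ⊕ 0b) ⊕ 6f = 95 ⊕ 6f = fa
byte 2: (1e ⊕ 98) ⊕ 6f = 86 ⊕ 6f = e9
byte 3: (a9 ⊕ fa) ⊕ 74 = 53 ⊕ 74 = 27
byte 4: (ca ⊕ 20) ⊕ 3a = ea ⊕ 3a = d0
byte 5: (e8 ⊕ cd) ⊕ 78 = 25 ⊕ 78 = 5d
byte 6: (3f ⊕ c6) ⊕ 20 = f9 ⊕ 20 = d9
byte 7: (57 ⊕ a0) ⊕ 74 = f7 ⊕ 74 = 83
byte 8: (d6 ⊕ 31) ⊕ 61 = e7 ⊕ 61 = 86
byte 9: (9e ⊕ de) ⊕ 72 = 40 ⊕ 72 = 32
byte 10: (c1 ⊕ 44) ⊕ 67 = 85 ⊕ 67 = e2
byte 11: (e4 ⊕ ab) ⊕ 65 = 4f ⊕ 65 = 2a

01000101 11111010 11101001 00100111 11010000 01011101 11011001 10000011 10000110 00110010 11100010 00101010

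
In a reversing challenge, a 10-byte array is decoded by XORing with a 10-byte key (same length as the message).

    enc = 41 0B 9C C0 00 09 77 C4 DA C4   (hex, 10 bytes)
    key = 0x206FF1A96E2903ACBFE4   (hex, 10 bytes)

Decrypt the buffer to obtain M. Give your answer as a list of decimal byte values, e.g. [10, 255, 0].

[97, 100, 109, 105, 110, 32, 116, 104, 101, 32]

01000001 xor 00100000 = 01100001
00001011 xor 01101111 = 01100100
10011100 xor 11110001 = 01101101
11000000 xor 10101001 = 01101001
00000000 xor 01101110 = 01101110
00001001 xor 00101001 = 00100000
01110111 xor 00000011 = 01110100
11000100 xor 10101100 = 01101000
11011010 xor 10111111 = 01100101
11000100 xor 11100100 = 00100000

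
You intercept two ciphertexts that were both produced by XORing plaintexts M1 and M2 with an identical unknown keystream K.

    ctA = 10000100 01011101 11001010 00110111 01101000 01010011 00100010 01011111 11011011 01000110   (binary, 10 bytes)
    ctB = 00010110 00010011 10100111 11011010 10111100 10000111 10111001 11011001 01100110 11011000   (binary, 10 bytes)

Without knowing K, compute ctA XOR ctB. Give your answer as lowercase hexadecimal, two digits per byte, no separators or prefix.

924e6dedd4d49b86bd9e

ctA ⊕ ctB = (M1 ⊕ K) ⊕ (M2 ⊕ K) = M1 ⊕ M2 — the shared key cancels under XOR.
84 XOR 16 = 92
5d XOR 13 = 4e
ca XOR a7 = 6d
37 XOR da = ed
68 XOR bc = d4
53 XOR 87 = d4
22 XOR b9 = 9b
5f XOR d9 = 86
db XOR 66 = bd
46 XOR d8 = 9e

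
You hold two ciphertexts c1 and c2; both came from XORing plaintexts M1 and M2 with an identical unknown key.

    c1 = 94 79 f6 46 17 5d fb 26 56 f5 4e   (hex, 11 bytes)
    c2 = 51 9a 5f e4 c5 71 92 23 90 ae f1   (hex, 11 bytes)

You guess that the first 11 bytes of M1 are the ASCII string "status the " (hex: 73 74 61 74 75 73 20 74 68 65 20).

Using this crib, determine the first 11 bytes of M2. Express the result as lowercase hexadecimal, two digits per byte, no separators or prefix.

First, c1 ⊕ c2 = (M1 ⊕ K) ⊕ (M2 ⊕ K) = M1 ⊕ M2, so the key drops out. Then M2 = (M1 ⊕ M2) ⊕ M1 over the first 11 bytes.
byte 0: (94 XOR 51) XOR 73 = c5 XOR 73 = b6
byte 1: (79 XOR 9a) XOR 74 = e3 XOR 74 = 97
byte 2: (f6 XOR 5f) XOR 61 = a9 XOR 61 = c8
byte 3: (46 XOR e4) XOR 74 = a2 XOR 74 = d6
byte 4: (17 XOR c5) XOR 75 = d2 XOR 75 = a7
byte 5: (5d XOR 71) XOR 73 = 2c XOR 73 = 5f
byte 6: (fb XOR 92) XOR 20 = 69 XOR 20 = 49
byte 7: (26 XOR 23) XOR 74 = 05 XOR 74 = 71
byte 8: (56 XOR 90) XOR 68 = c6 XOR 68 = ae
byte 9: (f5 XOR ae) XOR 65 = 5b XOR 65 = 3e
byte 10: (4e XOR f1) XOR 20 = bf XOR 20 = 9f

b697c8d6a75f4971ae3e9f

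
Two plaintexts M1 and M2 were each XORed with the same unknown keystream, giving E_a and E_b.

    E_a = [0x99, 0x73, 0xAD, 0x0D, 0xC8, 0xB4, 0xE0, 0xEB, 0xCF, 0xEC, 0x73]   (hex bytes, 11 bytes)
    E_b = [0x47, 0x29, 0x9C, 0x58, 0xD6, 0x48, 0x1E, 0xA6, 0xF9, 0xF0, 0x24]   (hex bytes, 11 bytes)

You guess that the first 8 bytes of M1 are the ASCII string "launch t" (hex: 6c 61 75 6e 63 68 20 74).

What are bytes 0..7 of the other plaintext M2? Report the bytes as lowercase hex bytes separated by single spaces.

b2 3b 44 3b 7d 94 de 39

First, E_a ⊕ E_b = (M1 ⊕ K) ⊕ (M2 ⊕ K) = M1 ⊕ M2, so the key drops out. Then M2 = (M1 ⊕ M2) ⊕ M1 over the first 8 bytes.
byte 0: (99 XOR 47) XOR 6c = de XOR 6c = b2
byte 1: (73 XOR 29) XOR 61 = 5a XOR 61 = 3b
byte 2: (ad XOR 9c) XOR 75 = 31 XOR 75 = 44
byte 3: (0d XOR 58) XOR 6e = 55 XOR 6e = 3b
byte 4: (c8 XOR d6) XOR 63 = 1e XOR 63 = 7d
byte 5: (b4 XOR 48) XOR 68 = fc XOR 68 = 94
byte 6: (e0 XOR 1e) XOR 20 = fe XOR 20 = de
byte 7: (eb XOR a6) XOR 74 = 4d XOR 74 = 39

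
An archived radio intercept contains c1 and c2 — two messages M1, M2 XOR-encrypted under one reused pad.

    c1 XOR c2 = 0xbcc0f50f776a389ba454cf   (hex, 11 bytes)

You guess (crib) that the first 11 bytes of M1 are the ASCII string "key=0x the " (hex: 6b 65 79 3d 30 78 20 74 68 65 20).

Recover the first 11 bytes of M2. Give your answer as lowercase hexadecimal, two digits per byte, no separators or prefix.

d7a58c32471218efcc31ef

Since c1 ⊕ c2 = M1 ⊕ M2, XORing with the guessed M1 bytes yields the corresponding M2 bytes: M2 = (c1 ⊕ c2) ⊕ M1.
bc XOR 6b = d7
c0 XOR 65 = a5
f5 XOR 79 = 8c
0f XOR 3d = 32
77 XOR 30 = 47
6a XOR 78 = 12
38 XOR 20 = 18
9b XOR 74 = ef
a4 XOR 68 = cc
54 XOR 65 = 31
cf XOR 20 = ef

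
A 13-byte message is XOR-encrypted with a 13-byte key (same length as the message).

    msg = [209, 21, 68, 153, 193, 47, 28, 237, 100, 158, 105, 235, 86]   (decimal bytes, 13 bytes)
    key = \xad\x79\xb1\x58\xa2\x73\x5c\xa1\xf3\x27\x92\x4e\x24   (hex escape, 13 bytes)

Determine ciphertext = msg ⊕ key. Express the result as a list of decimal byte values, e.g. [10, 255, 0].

[124, 108, 245, 193, 99, 92, 64, 76, 151, 185, 251, 165, 114]

d1 ⊕ ad = 7c
15 ⊕ 79 = 6c
44 ⊕ b1 = f5
99 ⊕ 58 = c1
c1 ⊕ a2 = 63
2f ⊕ 73 = 5c
1c ⊕ 5c = 40
ed ⊕ a1 = 4c
64 ⊕ f3 = 97
9e ⊕ 27 = b9
69 ⊕ 92 = fb
eb ⊕ 4e = a5
56 ⊕ 24 = 72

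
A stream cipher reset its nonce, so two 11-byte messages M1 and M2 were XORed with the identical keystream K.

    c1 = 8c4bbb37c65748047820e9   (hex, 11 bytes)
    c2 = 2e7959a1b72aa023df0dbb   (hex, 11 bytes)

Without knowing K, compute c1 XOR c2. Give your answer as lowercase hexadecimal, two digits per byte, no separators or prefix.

c1 ⊕ c2 = (M1 ⊕ K) ⊕ (M2 ⊕ K) = M1 ⊕ M2 — the shared key cancels under XOR.
8c ^ 2e = a2
4b ^ 79 = 32
bb ^ 59 = e2
37 ^ a1 = 96
c6 ^ b7 = 71
57 ^ 2a = 7d
48 ^ a0 = e8
04 ^ 23 = 27
78 ^ df = a7
20 ^ 0d = 2d
e9 ^ bb = 52

a232e296717de827a72d52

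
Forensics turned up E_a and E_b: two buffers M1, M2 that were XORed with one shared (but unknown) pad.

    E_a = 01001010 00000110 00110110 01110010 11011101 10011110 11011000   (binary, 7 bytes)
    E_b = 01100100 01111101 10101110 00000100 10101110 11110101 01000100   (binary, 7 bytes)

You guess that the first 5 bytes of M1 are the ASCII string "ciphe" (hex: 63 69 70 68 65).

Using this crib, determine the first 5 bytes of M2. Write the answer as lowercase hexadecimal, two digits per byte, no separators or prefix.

4d12e81e16

First, E_a ⊕ E_b = (M1 ⊕ K) ⊕ (M2 ⊕ K) = M1 ⊕ M2, so the key drops out. Then M2 = (M1 ⊕ M2) ⊕ M1 over the first 5 bytes.
byte 0: (4a ⊕ 64) ⊕ 63 = 2e ⊕ 63 = 4d
byte 1: (06 ⊕ 7d) ⊕ 69 = 7b ⊕ 69 = 12
byte 2: (36 ⊕ ae) ⊕ 70 = 98 ⊕ 70 = e8
byte 3: (72 ⊕ 04) ⊕ 68 = 76 ⊕ 68 = 1e
byte 4: (dd ⊕ ae) ⊕ 65 = 73 ⊕ 65 = 16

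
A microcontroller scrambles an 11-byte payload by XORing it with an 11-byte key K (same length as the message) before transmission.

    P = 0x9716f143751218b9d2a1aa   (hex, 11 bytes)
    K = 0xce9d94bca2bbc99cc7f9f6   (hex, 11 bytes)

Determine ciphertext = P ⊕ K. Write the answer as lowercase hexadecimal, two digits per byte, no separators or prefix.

598b65ffd7a9d12515585c

XOR is its own inverse, so applying the key byte-wise gives the result directly.
97 ^ ce = 59
16 ^ 9d = 8b
f1 ^ 94 = 65
43 ^ bc = ff
75 ^ a2 = d7
12 ^ bb = a9
18 ^ c9 = d1
b9 ^ 9c = 25
d2 ^ c7 = 15
a1 ^ f9 = 58
aa ^ f6 = 5c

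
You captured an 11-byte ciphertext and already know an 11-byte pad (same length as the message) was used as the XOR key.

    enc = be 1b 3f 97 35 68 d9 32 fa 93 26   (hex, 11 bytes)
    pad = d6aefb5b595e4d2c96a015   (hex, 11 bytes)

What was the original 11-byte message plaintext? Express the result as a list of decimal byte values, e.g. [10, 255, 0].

[104, 181, 196, 204, 108, 54, 148, 30, 108, 51, 51]

190 XOR 214 = 104
 27 XOR 174 = 181
 63 XOR 251 = 196
151 XOR  91 = 204
 53 XOR  89 = 108
104 XOR  94 =  54
217 XOR  77 = 148
 50 XOR  44 =  30
250 XOR 150 = 108
147 XOR 160 =  51
 38 XOR  21 =  51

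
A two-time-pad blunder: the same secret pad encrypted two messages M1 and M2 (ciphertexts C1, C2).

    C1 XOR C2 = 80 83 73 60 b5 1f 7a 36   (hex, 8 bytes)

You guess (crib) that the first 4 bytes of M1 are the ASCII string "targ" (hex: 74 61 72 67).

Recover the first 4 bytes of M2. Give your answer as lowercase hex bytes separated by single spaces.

f4 e2 01 07

Since C1 ⊕ C2 = M1 ⊕ M2, XORing with the guessed M1 bytes yields the corresponding M2 bytes: M2 = (C1 ⊕ C2) ⊕ M1.
10000000 ^ 01110100 = 11110100
10000011 ^ 01100001 = 11100010
01110011 ^ 01110010 = 00000001
01100000 ^ 01100111 = 00000111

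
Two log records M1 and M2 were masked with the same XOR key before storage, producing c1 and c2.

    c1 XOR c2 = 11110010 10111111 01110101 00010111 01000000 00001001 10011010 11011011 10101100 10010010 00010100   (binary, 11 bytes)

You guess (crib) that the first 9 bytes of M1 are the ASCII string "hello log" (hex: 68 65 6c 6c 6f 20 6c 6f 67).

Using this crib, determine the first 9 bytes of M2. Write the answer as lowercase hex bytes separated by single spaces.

Since c1 ⊕ c2 = M1 ⊕ M2, XORing with the guessed M1 bytes yields the corresponding M2 bytes: M2 = (c1 ⊕ c2) ⊕ M1.
242 ⊕ 104 = 154
191 ⊕ 101 = 218
117 ⊕ 108 =  25
 23 ⊕ 108 = 123
 64 ⊕ 111 =  47
  9 ⊕  32 =  41
154 ⊕ 108 = 246
219 ⊕ 111 = 180
172 ⊕ 103 = 203

9a da 19 7b 2f 29 f6 b4 cb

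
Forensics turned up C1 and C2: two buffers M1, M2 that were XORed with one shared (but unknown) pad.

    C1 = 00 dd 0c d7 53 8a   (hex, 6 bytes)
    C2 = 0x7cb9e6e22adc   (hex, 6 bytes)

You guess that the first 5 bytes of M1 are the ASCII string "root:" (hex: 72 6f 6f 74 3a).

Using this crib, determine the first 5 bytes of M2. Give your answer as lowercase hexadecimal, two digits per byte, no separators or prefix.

0e0b854143

First, C1 ⊕ C2 = (M1 ⊕ K) ⊕ (M2 ⊕ K) = M1 ⊕ M2, so the key drops out. Then M2 = (M1 ⊕ M2) ⊕ M1 over the first 5 bytes.
byte 0: (00 ^ 7c) ^ 72 = 7c ^ 72 = 0e
byte 1: (dd ^ b9) ^ 6f = 64 ^ 6f = 0b
byte 2: (0c ^ e6) ^ 6f = ea ^ 6f = 85
byte 3: (d7 ^ e2) ^ 74 = 35 ^ 74 = 41
byte 4: (53 ^ 2a) ^ 3a = 79 ^ 3a = 43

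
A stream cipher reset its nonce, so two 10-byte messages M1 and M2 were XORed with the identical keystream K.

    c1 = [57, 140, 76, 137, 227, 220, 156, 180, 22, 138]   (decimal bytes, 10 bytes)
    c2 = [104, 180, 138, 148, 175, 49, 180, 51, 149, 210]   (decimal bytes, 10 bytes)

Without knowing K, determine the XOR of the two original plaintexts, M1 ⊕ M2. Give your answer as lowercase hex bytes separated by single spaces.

c1 ⊕ c2 = (M1 ⊕ K) ⊕ (M2 ⊕ K) = M1 ⊕ M2 — the shared key cancels under XOR.
39 XOR 68 = 51
8c XOR b4 = 38
4c XOR 8a = c6
89 XOR 94 = 1d
e3 XOR af = 4c
dc XOR 31 = ed
9c XOR b4 = 28
b4 XOR 33 = 87
16 XOR 95 = 83
8a XOR d2 = 58

51 38 c6 1d 4c ed 28 87 83 58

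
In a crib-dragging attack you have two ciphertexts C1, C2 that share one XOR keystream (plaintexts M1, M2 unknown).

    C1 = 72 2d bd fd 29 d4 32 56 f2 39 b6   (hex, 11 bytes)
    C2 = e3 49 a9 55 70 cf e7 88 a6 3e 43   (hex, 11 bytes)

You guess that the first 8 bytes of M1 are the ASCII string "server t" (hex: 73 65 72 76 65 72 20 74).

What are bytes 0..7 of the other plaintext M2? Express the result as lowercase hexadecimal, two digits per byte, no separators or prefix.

e20166de3c69f5aa

First, C1 ⊕ C2 = (M1 ⊕ K) ⊕ (M2 ⊕ K) = M1 ⊕ M2, so the key drops out. Then M2 = (M1 ⊕ M2) ⊕ M1 over the first 8 bytes.
byte 0: (72 XOR e3) XOR 73 = 91 XOR 73 = e2
byte 1: (2d XOR 49) XOR 65 = 64 XOR 65 = 01
byte 2: (bd XOR a9) XOR 72 = 14 XOR 72 = 66
byte 3: (fd XOR 55) XOR 76 = a8 XOR 76 = de
byte 4: (29 XOR 70) XOR 65 = 59 XOR 65 = 3c
byte 5: (d4 XOR cf) XOR 72 = 1b XOR 72 = 69
byte 6: (32 XOR e7) XOR 20 = d5 XOR 20 = f5
byte 7: (56 XOR 88) XOR 74 = de XOR 74 = aa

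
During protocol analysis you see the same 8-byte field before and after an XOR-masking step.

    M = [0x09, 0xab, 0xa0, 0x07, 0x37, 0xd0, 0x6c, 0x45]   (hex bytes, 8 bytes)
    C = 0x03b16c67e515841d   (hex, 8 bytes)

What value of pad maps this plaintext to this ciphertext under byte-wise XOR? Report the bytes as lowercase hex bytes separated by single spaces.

Since C = M ⊕ pad, XORing both sides with M gives pad = M ⊕ C.
09 xor 03 = 0a
ab xor b1 = 1a
a0 xor 6c = cc
07 xor 67 = 60
37 xor e5 = d2
d0 xor 15 = c5
6c xor 84 = e8
45 xor 1d = 58

0a 1a cc 60 d2 c5 e8 58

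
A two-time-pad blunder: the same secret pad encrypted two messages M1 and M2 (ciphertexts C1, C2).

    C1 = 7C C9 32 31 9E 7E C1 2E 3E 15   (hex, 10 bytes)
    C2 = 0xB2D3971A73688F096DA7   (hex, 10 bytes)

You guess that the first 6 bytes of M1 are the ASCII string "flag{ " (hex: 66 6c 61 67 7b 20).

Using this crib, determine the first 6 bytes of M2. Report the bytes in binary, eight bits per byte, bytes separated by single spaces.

First, C1 ⊕ C2 = (M1 ⊕ K) ⊕ (M2 ⊕ K) = M1 ⊕ M2, so the key drops out. Then M2 = (M1 ⊕ M2) ⊕ M1 over the first 6 bytes.
byte 0: (7c XOR b2) XOR 66 = ce XOR 66 = a8
byte 1: (c9 XOR d3) XOR 6c = 1a XOR 6c = 76
byte 2: (32 XOR 97) XOR 61 = a5 XOR 61 = c4
byte 3: (31 XOR 1a) XOR 67 = 2b XOR 67 = 4c
byte 4: (9e XOR 73) XOR 7b = ed XOR 7b = 96
byte 5: (7e XOR 68) XOR 20 = 16 XOR 20 = 36

10101000 01110110 11000100 01001100 10010110 00110110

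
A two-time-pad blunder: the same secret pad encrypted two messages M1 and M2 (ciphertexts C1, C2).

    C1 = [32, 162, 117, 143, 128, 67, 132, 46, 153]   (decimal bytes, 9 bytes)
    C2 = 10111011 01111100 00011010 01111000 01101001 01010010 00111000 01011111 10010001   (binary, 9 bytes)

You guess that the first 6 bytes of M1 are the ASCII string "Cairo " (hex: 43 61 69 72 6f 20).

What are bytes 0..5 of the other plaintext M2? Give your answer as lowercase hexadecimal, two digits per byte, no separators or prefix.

d8bf06858631

First, C1 ⊕ C2 = (M1 ⊕ K) ⊕ (M2 ⊕ K) = M1 ⊕ M2, so the key drops out. Then M2 = (M1 ⊕ M2) ⊕ M1 over the first 6 bytes.
byte 0: (20 ⊕ bb) ⊕ 43 = 9b ⊕ 43 = d8
byte 1: (a2 ⊕ 7c) ⊕ 61 = de ⊕ 61 = bf
byte 2: (75 ⊕ 1a) ⊕ 69 = 6f ⊕ 69 = 06
byte 3: (8f ⊕ 78) ⊕ 72 = f7 ⊕ 72 = 85
byte 4: (80 ⊕ 69) ⊕ 6f = e9 ⊕ 6f = 86
byte 5: (43 ⊕ 52) ⊕ 20 = 11 ⊕ 20 = 31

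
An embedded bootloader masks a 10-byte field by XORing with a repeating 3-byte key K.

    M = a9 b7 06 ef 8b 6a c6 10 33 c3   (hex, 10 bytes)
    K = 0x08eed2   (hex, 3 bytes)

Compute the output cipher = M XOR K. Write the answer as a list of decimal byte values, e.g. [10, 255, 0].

[161, 89, 212, 231, 101, 184, 206, 254, 225, 203]

The 3-byte key repeats, so the effective keystream is 08 ee d2 08 ee d2 08 ee d2 08.
byte 0: 169 xor   8 = 161
byte 1: 183 xor 238 =  89
byte 2:   6 xor 210 = 212
byte 3: 239 xor   8 = 231
byte 4: 139 xor 238 = 101
byte 5: 106 xor 210 = 184
byte 6: 198 xor   8 = 206
byte 7:  16 xor 238 = 254
byte 8:  51 xor 210 = 225
byte 9: 195 xor   8 = 203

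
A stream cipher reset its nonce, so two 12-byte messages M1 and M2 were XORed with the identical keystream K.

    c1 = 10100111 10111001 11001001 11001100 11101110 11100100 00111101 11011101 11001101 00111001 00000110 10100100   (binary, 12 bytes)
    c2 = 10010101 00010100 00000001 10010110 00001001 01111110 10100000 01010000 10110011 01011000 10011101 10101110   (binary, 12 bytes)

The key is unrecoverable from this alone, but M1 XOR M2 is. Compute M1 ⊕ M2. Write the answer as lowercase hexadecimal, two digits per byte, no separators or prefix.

32adc85ae79a9d8d7e619b0a

c1 ⊕ c2 = (M1 ⊕ K) ⊕ (M2 ⊕ K) = M1 ⊕ M2 — the shared key cancels under XOR.
a7 ^ 95 = 32
b9 ^ 14 = ad
c9 ^ 01 = c8
cc ^ 96 = 5a
ee ^ 09 = e7
e4 ^ 7e = 9a
3d ^ a0 = 9d
dd ^ 50 = 8d
cd ^ b3 = 7e
39 ^ 58 = 61
06 ^ 9d = 9b
a4 ^ ae = 0a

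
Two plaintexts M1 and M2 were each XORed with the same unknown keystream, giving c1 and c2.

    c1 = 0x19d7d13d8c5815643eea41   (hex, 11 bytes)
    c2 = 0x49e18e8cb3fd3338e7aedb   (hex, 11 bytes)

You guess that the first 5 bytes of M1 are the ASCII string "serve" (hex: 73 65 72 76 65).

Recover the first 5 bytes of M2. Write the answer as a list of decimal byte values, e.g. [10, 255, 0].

[35, 83, 45, 199, 90]

First, c1 ⊕ c2 = (M1 ⊕ K) ⊕ (M2 ⊕ K) = M1 ⊕ M2, so the key drops out. Then M2 = (M1 ⊕ M2) ⊕ M1 over the first 5 bytes.
byte 0: (19 ⊕ 49) ⊕ 73 = 50 ⊕ 73 = 23
byte 1: (d7 ⊕ e1) ⊕ 65 = 36 ⊕ 65 = 53
byte 2: (d1 ⊕ 8e) ⊕ 72 = 5f ⊕ 72 = 2d
byte 3: (3d ⊕ 8c) ⊕ 76 = b1 ⊕ 76 = c7
byte 4: (8c ⊕ b3) ⊕ 65 = 3f ⊕ 65 = 5a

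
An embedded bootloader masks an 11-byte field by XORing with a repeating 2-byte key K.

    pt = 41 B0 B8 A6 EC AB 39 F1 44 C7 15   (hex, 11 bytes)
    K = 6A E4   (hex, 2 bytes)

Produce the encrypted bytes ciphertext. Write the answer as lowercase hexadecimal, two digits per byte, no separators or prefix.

2b54d242864f53152e237f

The 2-byte key repeats, so the effective keystream is 6a e4 6a e4 6a e4 6a e4 6a e4 6a.
byte 0: 41 XOR 6a = 2b
byte 1: b0 XOR e4 = 54
byte 2: b8 XOR 6a = d2
byte 3: a6 XOR e4 = 42
byte 4: ec XOR 6a = 86
byte 5: ab XOR e4 = 4f
byte 6: 39 XOR 6a = 53
byte 7: f1 XOR e4 = 15
byte 8: 44 XOR 6a = 2e
byte 9: c7 XOR e4 = 23
byte 10: 15 XOR 6a = 7f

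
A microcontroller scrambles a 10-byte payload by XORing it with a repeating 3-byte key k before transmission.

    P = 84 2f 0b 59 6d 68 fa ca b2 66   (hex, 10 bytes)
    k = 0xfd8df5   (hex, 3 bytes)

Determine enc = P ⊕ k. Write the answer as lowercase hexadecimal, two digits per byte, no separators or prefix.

79a2fea4e09d0747479b

The 3-byte key repeats, so the effective keystream is fd 8d f5 fd 8d f5 fd 8d f5 fd.
byte 0: 132 XOR 253 = 121
byte 1:  47 XOR 141 = 162
byte 2:  11 XOR 245 = 254
byte 3:  89 XOR 253 = 164
byte 4: 109 XOR 141 = 224
byte 5: 104 XOR 245 = 157
byte 6: 250 XOR 253 =   7
byte 7: 202 XOR 141 =  71
byte 8: 178 XOR 245 =  71
byte 9: 102 XOR 253 = 155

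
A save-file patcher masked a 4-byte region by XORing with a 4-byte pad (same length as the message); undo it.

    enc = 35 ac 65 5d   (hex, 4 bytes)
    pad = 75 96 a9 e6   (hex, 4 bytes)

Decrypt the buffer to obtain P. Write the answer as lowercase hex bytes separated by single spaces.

40 3a cc bb

35 XOR 75 = 40
ac XOR 96 = 3a
65 XOR a9 = cc
5d XOR e6 = bb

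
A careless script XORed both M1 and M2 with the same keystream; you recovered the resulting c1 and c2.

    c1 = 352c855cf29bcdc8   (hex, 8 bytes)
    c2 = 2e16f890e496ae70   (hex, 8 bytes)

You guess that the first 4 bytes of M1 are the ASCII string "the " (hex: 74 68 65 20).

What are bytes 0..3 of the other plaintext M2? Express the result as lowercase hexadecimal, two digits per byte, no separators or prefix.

First, c1 ⊕ c2 = (M1 ⊕ K) ⊕ (M2 ⊕ K) = M1 ⊕ M2, so the key drops out. Then M2 = (M1 ⊕ M2) ⊕ M1 over the first 4 bytes.
byte 0: (35 xor 2e) xor 74 = 1b xor 74 = 6f
byte 1: (2c xor 16) xor 68 = 3a xor 68 = 52
byte 2: (85 xor f8) xor 65 = 7d xor 65 = 18
byte 3: (5c xor 90) xor 20 = cc xor 20 = ec

6f5218ec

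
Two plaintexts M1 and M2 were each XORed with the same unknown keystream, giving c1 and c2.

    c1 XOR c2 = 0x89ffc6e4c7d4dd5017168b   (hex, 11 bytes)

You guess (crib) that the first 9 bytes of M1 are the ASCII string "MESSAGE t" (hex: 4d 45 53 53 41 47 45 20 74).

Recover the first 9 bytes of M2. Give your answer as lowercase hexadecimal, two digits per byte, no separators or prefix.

Since c1 ⊕ c2 = M1 ⊕ M2, XORing with the guessed M1 bytes yields the corresponding M2 bytes: M2 = (c1 ⊕ c2) ⊕ M1.
89 xor 4d = c4
ff xor 45 = ba
c6 xor 53 = 95
e4 xor 53 = b7
c7 xor 41 = 86
d4 xor 47 = 93
dd xor 45 = 98
50 xor 20 = 70
17 xor 74 = 63

c4ba95b78693987063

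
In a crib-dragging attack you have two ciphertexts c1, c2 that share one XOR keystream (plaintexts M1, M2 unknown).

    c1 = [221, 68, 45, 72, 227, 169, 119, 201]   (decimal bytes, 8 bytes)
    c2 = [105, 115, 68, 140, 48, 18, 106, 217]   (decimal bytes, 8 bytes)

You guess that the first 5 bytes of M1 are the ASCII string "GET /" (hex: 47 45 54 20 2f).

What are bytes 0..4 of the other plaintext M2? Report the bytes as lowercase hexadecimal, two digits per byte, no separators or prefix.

f3723de4fc

First, c1 ⊕ c2 = (M1 ⊕ K) ⊕ (M2 ⊕ K) = M1 ⊕ M2, so the key drops out. Then M2 = (M1 ⊕ M2) ⊕ M1 over the first 5 bytes.
byte 0: (dd ^ 69) ^ 47 = b4 ^ 47 = f3
byte 1: (44 ^ 73) ^ 45 = 37 ^ 45 = 72
byte 2: (2d ^ 44) ^ 54 = 69 ^ 54 = 3d
byte 3: (48 ^ 8c) ^ 20 = c4 ^ 20 = e4
byte 4: (e3 ^ 30) ^ 2f = d3 ^ 2f = fc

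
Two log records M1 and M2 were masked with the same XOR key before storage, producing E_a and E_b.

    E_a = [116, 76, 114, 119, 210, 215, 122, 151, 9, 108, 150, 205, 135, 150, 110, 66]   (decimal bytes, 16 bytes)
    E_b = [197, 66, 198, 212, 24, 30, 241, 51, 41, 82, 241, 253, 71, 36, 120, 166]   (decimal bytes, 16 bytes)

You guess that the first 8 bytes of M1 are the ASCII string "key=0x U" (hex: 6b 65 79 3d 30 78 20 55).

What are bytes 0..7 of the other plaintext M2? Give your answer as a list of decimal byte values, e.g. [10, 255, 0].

First, E_a ⊕ E_b = (M1 ⊕ K) ⊕ (M2 ⊕ K) = M1 ⊕ M2, so the key drops out. Then M2 = (M1 ⊕ M2) ⊕ M1 over the first 8 bytes.
byte 0: (74 ⊕ c5) ⊕ 6b = b1 ⊕ 6b = da
byte 1: (4c ⊕ 42) ⊕ 65 = 0e ⊕ 65 = 6b
byte 2: (72 ⊕ c6) ⊕ 79 = b4 ⊕ 79 = cd
byte 3: (77 ⊕ d4) ⊕ 3d = a3 ⊕ 3d = 9e
byte 4: (d2 ⊕ 18) ⊕ 30 = ca ⊕ 30 = fa
byte 5: (d7 ⊕ 1e) ⊕ 78 = c9 ⊕ 78 = b1
byte 6: (7a ⊕ f1) ⊕ 20 = 8b ⊕ 20 = ab
byte 7: (97 ⊕ 33) ⊕ 55 = a4 ⊕ 55 = f1

[218, 107, 205, 158, 250, 177, 171, 241]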